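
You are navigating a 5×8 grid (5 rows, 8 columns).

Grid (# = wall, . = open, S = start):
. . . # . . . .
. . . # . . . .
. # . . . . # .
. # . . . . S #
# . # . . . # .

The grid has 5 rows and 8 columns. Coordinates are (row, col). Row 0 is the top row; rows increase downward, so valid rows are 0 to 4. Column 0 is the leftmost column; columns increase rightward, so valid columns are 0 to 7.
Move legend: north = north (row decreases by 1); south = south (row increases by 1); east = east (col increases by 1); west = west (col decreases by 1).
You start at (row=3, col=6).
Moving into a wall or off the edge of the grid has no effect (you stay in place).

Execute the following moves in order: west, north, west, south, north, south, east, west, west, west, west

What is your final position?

Answer: Final position: (row=3, col=2)

Derivation:
Start: (row=3, col=6)
  west (west): (row=3, col=6) -> (row=3, col=5)
  north (north): (row=3, col=5) -> (row=2, col=5)
  west (west): (row=2, col=5) -> (row=2, col=4)
  south (south): (row=2, col=4) -> (row=3, col=4)
  north (north): (row=3, col=4) -> (row=2, col=4)
  south (south): (row=2, col=4) -> (row=3, col=4)
  east (east): (row=3, col=4) -> (row=3, col=5)
  west (west): (row=3, col=5) -> (row=3, col=4)
  west (west): (row=3, col=4) -> (row=3, col=3)
  west (west): (row=3, col=3) -> (row=3, col=2)
  west (west): blocked, stay at (row=3, col=2)
Final: (row=3, col=2)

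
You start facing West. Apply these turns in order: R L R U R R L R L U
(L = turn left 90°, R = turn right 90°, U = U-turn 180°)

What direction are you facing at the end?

Answer: Final heading: East

Derivation:
Start: West
  R (right (90° clockwise)) -> North
  L (left (90° counter-clockwise)) -> West
  R (right (90° clockwise)) -> North
  U (U-turn (180°)) -> South
  R (right (90° clockwise)) -> West
  R (right (90° clockwise)) -> North
  L (left (90° counter-clockwise)) -> West
  R (right (90° clockwise)) -> North
  L (left (90° counter-clockwise)) -> West
  U (U-turn (180°)) -> East
Final: East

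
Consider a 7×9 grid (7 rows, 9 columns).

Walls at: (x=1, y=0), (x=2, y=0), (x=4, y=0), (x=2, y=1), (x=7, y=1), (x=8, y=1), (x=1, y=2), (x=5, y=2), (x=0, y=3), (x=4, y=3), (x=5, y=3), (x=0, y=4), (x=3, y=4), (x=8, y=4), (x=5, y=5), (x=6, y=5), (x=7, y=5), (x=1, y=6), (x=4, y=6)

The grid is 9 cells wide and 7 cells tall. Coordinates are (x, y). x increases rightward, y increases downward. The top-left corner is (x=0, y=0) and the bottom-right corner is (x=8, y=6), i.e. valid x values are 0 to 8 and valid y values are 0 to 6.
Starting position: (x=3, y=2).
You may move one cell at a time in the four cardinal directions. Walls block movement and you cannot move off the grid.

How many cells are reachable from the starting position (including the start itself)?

BFS flood-fill from (x=3, y=2):
  Distance 0: (x=3, y=2)
  Distance 1: (x=3, y=1), (x=2, y=2), (x=4, y=2), (x=3, y=3)
  Distance 2: (x=3, y=0), (x=4, y=1), (x=2, y=3)
  Distance 3: (x=5, y=1), (x=1, y=3), (x=2, y=4)
  Distance 4: (x=5, y=0), (x=6, y=1), (x=1, y=4), (x=2, y=5)
  Distance 5: (x=6, y=0), (x=6, y=2), (x=1, y=5), (x=3, y=5), (x=2, y=6)
  Distance 6: (x=7, y=0), (x=7, y=2), (x=6, y=3), (x=0, y=5), (x=4, y=5), (x=3, y=6)
  Distance 7: (x=8, y=0), (x=8, y=2), (x=7, y=3), (x=4, y=4), (x=6, y=4), (x=0, y=6)
  Distance 8: (x=8, y=3), (x=5, y=4), (x=7, y=4)
Total reachable: 35 (grid has 44 open cells total)

Answer: Reachable cells: 35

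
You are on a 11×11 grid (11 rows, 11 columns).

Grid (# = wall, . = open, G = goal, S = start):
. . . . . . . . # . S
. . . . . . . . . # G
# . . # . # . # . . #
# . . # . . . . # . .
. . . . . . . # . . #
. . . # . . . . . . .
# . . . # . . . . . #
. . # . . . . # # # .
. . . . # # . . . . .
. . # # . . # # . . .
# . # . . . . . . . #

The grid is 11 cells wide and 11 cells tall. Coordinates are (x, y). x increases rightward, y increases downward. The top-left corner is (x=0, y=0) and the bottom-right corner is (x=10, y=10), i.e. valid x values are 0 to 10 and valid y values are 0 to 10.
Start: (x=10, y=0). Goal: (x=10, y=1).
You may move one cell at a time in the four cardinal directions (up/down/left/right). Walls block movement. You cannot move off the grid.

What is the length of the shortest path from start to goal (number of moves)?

BFS from (x=10, y=0) until reaching (x=10, y=1):
  Distance 0: (x=10, y=0)
  Distance 1: (x=9, y=0), (x=10, y=1)  <- goal reached here
One shortest path (1 moves): (x=10, y=0) -> (x=10, y=1)

Answer: Shortest path length: 1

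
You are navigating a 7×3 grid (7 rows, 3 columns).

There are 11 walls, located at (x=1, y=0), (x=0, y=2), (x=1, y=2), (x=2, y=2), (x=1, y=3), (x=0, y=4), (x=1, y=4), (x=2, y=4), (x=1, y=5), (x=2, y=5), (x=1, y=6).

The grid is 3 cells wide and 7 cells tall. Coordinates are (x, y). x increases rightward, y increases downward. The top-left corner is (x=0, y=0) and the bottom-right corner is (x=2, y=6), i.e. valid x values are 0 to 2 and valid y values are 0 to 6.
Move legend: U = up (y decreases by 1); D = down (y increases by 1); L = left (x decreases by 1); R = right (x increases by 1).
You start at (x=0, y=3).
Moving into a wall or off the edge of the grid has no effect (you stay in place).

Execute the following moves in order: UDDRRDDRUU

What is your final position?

Answer: Final position: (x=0, y=3)

Derivation:
Start: (x=0, y=3)
  U (up): blocked, stay at (x=0, y=3)
  D (down): blocked, stay at (x=0, y=3)
  D (down): blocked, stay at (x=0, y=3)
  R (right): blocked, stay at (x=0, y=3)
  R (right): blocked, stay at (x=0, y=3)
  D (down): blocked, stay at (x=0, y=3)
  D (down): blocked, stay at (x=0, y=3)
  R (right): blocked, stay at (x=0, y=3)
  U (up): blocked, stay at (x=0, y=3)
  U (up): blocked, stay at (x=0, y=3)
Final: (x=0, y=3)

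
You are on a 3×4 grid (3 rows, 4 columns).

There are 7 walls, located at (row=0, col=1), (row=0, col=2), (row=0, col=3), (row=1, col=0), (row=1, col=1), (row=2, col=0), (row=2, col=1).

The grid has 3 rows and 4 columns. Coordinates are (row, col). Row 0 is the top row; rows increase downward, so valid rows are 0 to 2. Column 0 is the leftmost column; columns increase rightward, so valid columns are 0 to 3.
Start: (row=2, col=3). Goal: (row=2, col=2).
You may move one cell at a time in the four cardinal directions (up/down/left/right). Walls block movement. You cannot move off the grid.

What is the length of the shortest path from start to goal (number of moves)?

BFS from (row=2, col=3) until reaching (row=2, col=2):
  Distance 0: (row=2, col=3)
  Distance 1: (row=1, col=3), (row=2, col=2)  <- goal reached here
One shortest path (1 moves): (row=2, col=3) -> (row=2, col=2)

Answer: Shortest path length: 1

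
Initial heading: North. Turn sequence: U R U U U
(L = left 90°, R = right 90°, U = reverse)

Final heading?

Start: North
  U (U-turn (180°)) -> South
  R (right (90° clockwise)) -> West
  U (U-turn (180°)) -> East
  U (U-turn (180°)) -> West
  U (U-turn (180°)) -> East
Final: East

Answer: Final heading: East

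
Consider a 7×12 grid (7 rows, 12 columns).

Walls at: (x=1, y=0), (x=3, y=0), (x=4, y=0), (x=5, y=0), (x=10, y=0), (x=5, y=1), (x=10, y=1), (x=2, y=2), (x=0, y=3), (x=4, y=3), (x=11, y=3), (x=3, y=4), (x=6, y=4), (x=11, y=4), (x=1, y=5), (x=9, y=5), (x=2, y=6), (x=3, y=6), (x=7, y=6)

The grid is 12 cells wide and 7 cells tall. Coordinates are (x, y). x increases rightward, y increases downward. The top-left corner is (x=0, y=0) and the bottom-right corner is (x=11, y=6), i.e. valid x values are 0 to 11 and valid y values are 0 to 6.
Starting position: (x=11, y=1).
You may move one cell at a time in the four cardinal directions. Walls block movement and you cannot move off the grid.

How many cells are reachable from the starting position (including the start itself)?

Answer: Reachable cells: 65

Derivation:
BFS flood-fill from (x=11, y=1):
  Distance 0: (x=11, y=1)
  Distance 1: (x=11, y=0), (x=11, y=2)
  Distance 2: (x=10, y=2)
  Distance 3: (x=9, y=2), (x=10, y=3)
  Distance 4: (x=9, y=1), (x=8, y=2), (x=9, y=3), (x=10, y=4)
  Distance 5: (x=9, y=0), (x=8, y=1), (x=7, y=2), (x=8, y=3), (x=9, y=4), (x=10, y=5)
  Distance 6: (x=8, y=0), (x=7, y=1), (x=6, y=2), (x=7, y=3), (x=8, y=4), (x=11, y=5), (x=10, y=6)
  Distance 7: (x=7, y=0), (x=6, y=1), (x=5, y=2), (x=6, y=3), (x=7, y=4), (x=8, y=5), (x=9, y=6), (x=11, y=6)
  Distance 8: (x=6, y=0), (x=4, y=2), (x=5, y=3), (x=7, y=5), (x=8, y=6)
  Distance 9: (x=4, y=1), (x=3, y=2), (x=5, y=4), (x=6, y=5)
  Distance 10: (x=3, y=1), (x=3, y=3), (x=4, y=4), (x=5, y=5), (x=6, y=6)
  Distance 11: (x=2, y=1), (x=2, y=3), (x=4, y=5), (x=5, y=6)
  Distance 12: (x=2, y=0), (x=1, y=1), (x=1, y=3), (x=2, y=4), (x=3, y=5), (x=4, y=6)
  Distance 13: (x=0, y=1), (x=1, y=2), (x=1, y=4), (x=2, y=5)
  Distance 14: (x=0, y=0), (x=0, y=2), (x=0, y=4)
  Distance 15: (x=0, y=5)
  Distance 16: (x=0, y=6)
  Distance 17: (x=1, y=6)
Total reachable: 65 (grid has 65 open cells total)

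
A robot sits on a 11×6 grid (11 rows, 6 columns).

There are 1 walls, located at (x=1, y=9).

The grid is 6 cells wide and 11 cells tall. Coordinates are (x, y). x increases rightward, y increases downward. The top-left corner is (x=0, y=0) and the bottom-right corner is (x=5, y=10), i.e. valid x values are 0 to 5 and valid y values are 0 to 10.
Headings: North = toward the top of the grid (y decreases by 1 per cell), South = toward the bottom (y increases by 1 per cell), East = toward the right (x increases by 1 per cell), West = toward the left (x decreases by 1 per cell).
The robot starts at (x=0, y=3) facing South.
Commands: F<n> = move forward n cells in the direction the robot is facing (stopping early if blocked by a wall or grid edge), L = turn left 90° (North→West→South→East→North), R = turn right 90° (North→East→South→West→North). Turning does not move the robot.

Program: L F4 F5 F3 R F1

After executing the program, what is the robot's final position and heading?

Start: (x=0, y=3), facing South
  L: turn left, now facing East
  F4: move forward 4, now at (x=4, y=3)
  F5: move forward 1/5 (blocked), now at (x=5, y=3)
  F3: move forward 0/3 (blocked), now at (x=5, y=3)
  R: turn right, now facing South
  F1: move forward 1, now at (x=5, y=4)
Final: (x=5, y=4), facing South

Answer: Final position: (x=5, y=4), facing South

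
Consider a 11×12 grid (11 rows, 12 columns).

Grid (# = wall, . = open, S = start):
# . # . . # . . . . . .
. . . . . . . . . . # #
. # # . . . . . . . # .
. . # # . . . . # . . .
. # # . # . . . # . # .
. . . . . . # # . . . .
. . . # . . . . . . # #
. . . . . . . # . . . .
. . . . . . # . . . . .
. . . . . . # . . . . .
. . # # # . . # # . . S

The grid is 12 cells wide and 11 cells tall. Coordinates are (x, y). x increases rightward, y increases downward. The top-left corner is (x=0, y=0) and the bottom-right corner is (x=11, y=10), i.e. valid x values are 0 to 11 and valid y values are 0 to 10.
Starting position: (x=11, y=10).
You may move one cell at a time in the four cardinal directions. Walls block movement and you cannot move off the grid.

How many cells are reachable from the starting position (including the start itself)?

Answer: Reachable cells: 103

Derivation:
BFS flood-fill from (x=11, y=10):
  Distance 0: (x=11, y=10)
  Distance 1: (x=11, y=9), (x=10, y=10)
  Distance 2: (x=11, y=8), (x=10, y=9), (x=9, y=10)
  Distance 3: (x=11, y=7), (x=10, y=8), (x=9, y=9)
  Distance 4: (x=10, y=7), (x=9, y=8), (x=8, y=9)
  Distance 5: (x=9, y=7), (x=8, y=8), (x=7, y=9)
  Distance 6: (x=9, y=6), (x=8, y=7), (x=7, y=8)
  Distance 7: (x=9, y=5), (x=8, y=6)
  Distance 8: (x=9, y=4), (x=8, y=5), (x=10, y=5), (x=7, y=6)
  Distance 9: (x=9, y=3), (x=11, y=5), (x=6, y=6)
  Distance 10: (x=9, y=2), (x=10, y=3), (x=11, y=4), (x=5, y=6), (x=6, y=7)
  Distance 11: (x=9, y=1), (x=8, y=2), (x=11, y=3), (x=5, y=5), (x=4, y=6), (x=5, y=7)
  Distance 12: (x=9, y=0), (x=8, y=1), (x=7, y=2), (x=11, y=2), (x=5, y=4), (x=4, y=5), (x=4, y=7), (x=5, y=8)
  Distance 13: (x=8, y=0), (x=10, y=0), (x=7, y=1), (x=6, y=2), (x=5, y=3), (x=7, y=3), (x=6, y=4), (x=3, y=5), (x=3, y=7), (x=4, y=8), (x=5, y=9)
  Distance 14: (x=7, y=0), (x=11, y=0), (x=6, y=1), (x=5, y=2), (x=4, y=3), (x=6, y=3), (x=3, y=4), (x=7, y=4), (x=2, y=5), (x=2, y=7), (x=3, y=8), (x=4, y=9), (x=5, y=10)
  Distance 15: (x=6, y=0), (x=5, y=1), (x=4, y=2), (x=1, y=5), (x=2, y=6), (x=1, y=7), (x=2, y=8), (x=3, y=9), (x=6, y=10)
  Distance 16: (x=4, y=1), (x=3, y=2), (x=0, y=5), (x=1, y=6), (x=0, y=7), (x=1, y=8), (x=2, y=9)
  Distance 17: (x=4, y=0), (x=3, y=1), (x=0, y=4), (x=0, y=6), (x=0, y=8), (x=1, y=9)
  Distance 18: (x=3, y=0), (x=2, y=1), (x=0, y=3), (x=0, y=9), (x=1, y=10)
  Distance 19: (x=1, y=1), (x=0, y=2), (x=1, y=3), (x=0, y=10)
  Distance 20: (x=1, y=0), (x=0, y=1)
Total reachable: 103 (grid has 103 open cells total)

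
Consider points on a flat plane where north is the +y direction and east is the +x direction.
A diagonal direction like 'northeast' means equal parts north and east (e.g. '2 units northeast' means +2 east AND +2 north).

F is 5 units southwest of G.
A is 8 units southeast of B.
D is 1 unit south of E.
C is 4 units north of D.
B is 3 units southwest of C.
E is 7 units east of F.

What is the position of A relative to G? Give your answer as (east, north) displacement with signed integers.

Place G at the origin (east=0, north=0).
  F is 5 units southwest of G: delta (east=-5, north=-5); F at (east=-5, north=-5).
  E is 7 units east of F: delta (east=+7, north=+0); E at (east=2, north=-5).
  D is 1 unit south of E: delta (east=+0, north=-1); D at (east=2, north=-6).
  C is 4 units north of D: delta (east=+0, north=+4); C at (east=2, north=-2).
  B is 3 units southwest of C: delta (east=-3, north=-3); B at (east=-1, north=-5).
  A is 8 units southeast of B: delta (east=+8, north=-8); A at (east=7, north=-13).
Therefore A relative to G: (east=7, north=-13).

Answer: A is at (east=7, north=-13) relative to G.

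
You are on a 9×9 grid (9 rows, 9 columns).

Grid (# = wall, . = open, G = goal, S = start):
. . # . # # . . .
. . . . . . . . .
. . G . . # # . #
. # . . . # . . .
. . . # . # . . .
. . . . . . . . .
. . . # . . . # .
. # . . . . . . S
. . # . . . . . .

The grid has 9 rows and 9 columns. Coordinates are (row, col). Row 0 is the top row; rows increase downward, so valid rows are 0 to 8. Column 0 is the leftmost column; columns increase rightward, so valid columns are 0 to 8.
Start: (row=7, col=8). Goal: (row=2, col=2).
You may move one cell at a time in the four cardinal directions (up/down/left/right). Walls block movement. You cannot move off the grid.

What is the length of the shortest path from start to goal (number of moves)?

BFS from (row=7, col=8) until reaching (row=2, col=2):
  Distance 0: (row=7, col=8)
  Distance 1: (row=6, col=8), (row=7, col=7), (row=8, col=8)
  Distance 2: (row=5, col=8), (row=7, col=6), (row=8, col=7)
  Distance 3: (row=4, col=8), (row=5, col=7), (row=6, col=6), (row=7, col=5), (row=8, col=6)
  Distance 4: (row=3, col=8), (row=4, col=7), (row=5, col=6), (row=6, col=5), (row=7, col=4), (row=8, col=5)
  Distance 5: (row=3, col=7), (row=4, col=6), (row=5, col=5), (row=6, col=4), (row=7, col=3), (row=8, col=4)
  Distance 6: (row=2, col=7), (row=3, col=6), (row=5, col=4), (row=7, col=2), (row=8, col=3)
  Distance 7: (row=1, col=7), (row=4, col=4), (row=5, col=3), (row=6, col=2)
  Distance 8: (row=0, col=7), (row=1, col=6), (row=1, col=8), (row=3, col=4), (row=5, col=2), (row=6, col=1)
  Distance 9: (row=0, col=6), (row=0, col=8), (row=1, col=5), (row=2, col=4), (row=3, col=3), (row=4, col=2), (row=5, col=1), (row=6, col=0)
  Distance 10: (row=1, col=4), (row=2, col=3), (row=3, col=2), (row=4, col=1), (row=5, col=0), (row=7, col=0)
  Distance 11: (row=1, col=3), (row=2, col=2), (row=4, col=0), (row=8, col=0)  <- goal reached here
One shortest path (11 moves): (row=7, col=8) -> (row=7, col=7) -> (row=7, col=6) -> (row=7, col=5) -> (row=7, col=4) -> (row=7, col=3) -> (row=7, col=2) -> (row=6, col=2) -> (row=5, col=2) -> (row=4, col=2) -> (row=3, col=2) -> (row=2, col=2)

Answer: Shortest path length: 11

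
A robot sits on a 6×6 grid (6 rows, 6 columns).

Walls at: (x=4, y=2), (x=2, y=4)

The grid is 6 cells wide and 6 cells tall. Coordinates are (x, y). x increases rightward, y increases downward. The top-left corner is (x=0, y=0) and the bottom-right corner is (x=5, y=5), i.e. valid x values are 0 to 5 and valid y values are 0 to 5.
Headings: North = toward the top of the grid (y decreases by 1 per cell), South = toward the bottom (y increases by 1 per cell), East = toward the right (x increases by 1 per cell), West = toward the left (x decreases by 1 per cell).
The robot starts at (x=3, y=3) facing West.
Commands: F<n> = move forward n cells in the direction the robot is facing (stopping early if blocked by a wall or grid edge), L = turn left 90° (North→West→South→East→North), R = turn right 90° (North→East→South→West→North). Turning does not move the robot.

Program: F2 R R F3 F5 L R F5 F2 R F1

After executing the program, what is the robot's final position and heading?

Answer: Final position: (x=5, y=4), facing South

Derivation:
Start: (x=3, y=3), facing West
  F2: move forward 2, now at (x=1, y=3)
  R: turn right, now facing North
  R: turn right, now facing East
  F3: move forward 3, now at (x=4, y=3)
  F5: move forward 1/5 (blocked), now at (x=5, y=3)
  L: turn left, now facing North
  R: turn right, now facing East
  F5: move forward 0/5 (blocked), now at (x=5, y=3)
  F2: move forward 0/2 (blocked), now at (x=5, y=3)
  R: turn right, now facing South
  F1: move forward 1, now at (x=5, y=4)
Final: (x=5, y=4), facing South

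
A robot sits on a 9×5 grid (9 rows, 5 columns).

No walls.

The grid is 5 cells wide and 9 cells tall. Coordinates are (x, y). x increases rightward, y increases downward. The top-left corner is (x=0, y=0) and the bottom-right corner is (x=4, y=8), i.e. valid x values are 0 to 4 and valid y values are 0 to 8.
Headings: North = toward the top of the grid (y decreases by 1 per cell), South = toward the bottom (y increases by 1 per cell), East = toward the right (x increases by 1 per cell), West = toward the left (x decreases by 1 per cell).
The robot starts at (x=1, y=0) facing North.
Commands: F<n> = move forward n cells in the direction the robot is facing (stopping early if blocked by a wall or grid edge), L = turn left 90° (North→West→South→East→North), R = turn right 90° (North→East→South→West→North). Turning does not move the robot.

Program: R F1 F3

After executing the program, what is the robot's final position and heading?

Answer: Final position: (x=4, y=0), facing East

Derivation:
Start: (x=1, y=0), facing North
  R: turn right, now facing East
  F1: move forward 1, now at (x=2, y=0)
  F3: move forward 2/3 (blocked), now at (x=4, y=0)
Final: (x=4, y=0), facing East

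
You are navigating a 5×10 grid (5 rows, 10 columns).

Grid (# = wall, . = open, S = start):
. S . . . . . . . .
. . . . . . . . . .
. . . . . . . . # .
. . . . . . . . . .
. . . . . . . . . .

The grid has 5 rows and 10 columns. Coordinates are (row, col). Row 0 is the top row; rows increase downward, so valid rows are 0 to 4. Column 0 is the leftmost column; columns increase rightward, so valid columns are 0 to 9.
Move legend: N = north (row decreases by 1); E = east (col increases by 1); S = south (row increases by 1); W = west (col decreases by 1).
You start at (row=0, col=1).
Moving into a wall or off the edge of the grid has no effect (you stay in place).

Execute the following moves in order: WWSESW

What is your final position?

Answer: Final position: (row=2, col=0)

Derivation:
Start: (row=0, col=1)
  W (west): (row=0, col=1) -> (row=0, col=0)
  W (west): blocked, stay at (row=0, col=0)
  S (south): (row=0, col=0) -> (row=1, col=0)
  E (east): (row=1, col=0) -> (row=1, col=1)
  S (south): (row=1, col=1) -> (row=2, col=1)
  W (west): (row=2, col=1) -> (row=2, col=0)
Final: (row=2, col=0)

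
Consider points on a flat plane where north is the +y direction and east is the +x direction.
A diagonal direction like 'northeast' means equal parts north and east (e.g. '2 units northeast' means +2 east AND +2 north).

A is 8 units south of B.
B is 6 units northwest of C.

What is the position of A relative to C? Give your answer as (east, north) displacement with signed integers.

Answer: A is at (east=-6, north=-2) relative to C.

Derivation:
Place C at the origin (east=0, north=0).
  B is 6 units northwest of C: delta (east=-6, north=+6); B at (east=-6, north=6).
  A is 8 units south of B: delta (east=+0, north=-8); A at (east=-6, north=-2).
Therefore A relative to C: (east=-6, north=-2).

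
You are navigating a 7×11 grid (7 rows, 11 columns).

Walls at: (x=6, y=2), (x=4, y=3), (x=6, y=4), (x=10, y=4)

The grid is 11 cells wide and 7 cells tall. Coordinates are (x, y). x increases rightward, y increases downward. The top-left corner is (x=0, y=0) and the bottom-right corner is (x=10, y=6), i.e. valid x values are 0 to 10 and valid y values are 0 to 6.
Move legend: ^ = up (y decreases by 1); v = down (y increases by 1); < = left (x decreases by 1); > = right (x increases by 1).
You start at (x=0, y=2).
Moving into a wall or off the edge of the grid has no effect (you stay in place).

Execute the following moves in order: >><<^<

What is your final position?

Answer: Final position: (x=0, y=1)

Derivation:
Start: (x=0, y=2)
  > (right): (x=0, y=2) -> (x=1, y=2)
  > (right): (x=1, y=2) -> (x=2, y=2)
  < (left): (x=2, y=2) -> (x=1, y=2)
  < (left): (x=1, y=2) -> (x=0, y=2)
  ^ (up): (x=0, y=2) -> (x=0, y=1)
  < (left): blocked, stay at (x=0, y=1)
Final: (x=0, y=1)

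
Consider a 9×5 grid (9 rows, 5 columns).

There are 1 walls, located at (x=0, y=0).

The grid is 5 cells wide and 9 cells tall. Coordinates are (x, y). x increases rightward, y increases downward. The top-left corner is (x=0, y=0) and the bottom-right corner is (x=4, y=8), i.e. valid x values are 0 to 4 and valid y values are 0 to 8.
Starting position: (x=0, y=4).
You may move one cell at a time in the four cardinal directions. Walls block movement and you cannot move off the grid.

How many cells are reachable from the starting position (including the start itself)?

BFS flood-fill from (x=0, y=4):
  Distance 0: (x=0, y=4)
  Distance 1: (x=0, y=3), (x=1, y=4), (x=0, y=5)
  Distance 2: (x=0, y=2), (x=1, y=3), (x=2, y=4), (x=1, y=5), (x=0, y=6)
  Distance 3: (x=0, y=1), (x=1, y=2), (x=2, y=3), (x=3, y=4), (x=2, y=5), (x=1, y=6), (x=0, y=7)
  Distance 4: (x=1, y=1), (x=2, y=2), (x=3, y=3), (x=4, y=4), (x=3, y=5), (x=2, y=6), (x=1, y=7), (x=0, y=8)
  Distance 5: (x=1, y=0), (x=2, y=1), (x=3, y=2), (x=4, y=3), (x=4, y=5), (x=3, y=6), (x=2, y=7), (x=1, y=8)
  Distance 6: (x=2, y=0), (x=3, y=1), (x=4, y=2), (x=4, y=6), (x=3, y=7), (x=2, y=8)
  Distance 7: (x=3, y=0), (x=4, y=1), (x=4, y=7), (x=3, y=8)
  Distance 8: (x=4, y=0), (x=4, y=8)
Total reachable: 44 (grid has 44 open cells total)

Answer: Reachable cells: 44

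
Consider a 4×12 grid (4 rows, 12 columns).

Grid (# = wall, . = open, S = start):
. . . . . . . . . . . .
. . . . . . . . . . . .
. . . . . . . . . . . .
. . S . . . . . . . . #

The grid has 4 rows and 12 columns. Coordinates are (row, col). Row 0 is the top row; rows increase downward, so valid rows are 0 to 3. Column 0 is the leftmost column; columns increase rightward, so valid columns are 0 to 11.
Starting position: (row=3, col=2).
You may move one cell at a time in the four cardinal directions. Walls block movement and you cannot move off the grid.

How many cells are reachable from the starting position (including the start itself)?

BFS flood-fill from (row=3, col=2):
  Distance 0: (row=3, col=2)
  Distance 1: (row=2, col=2), (row=3, col=1), (row=3, col=3)
  Distance 2: (row=1, col=2), (row=2, col=1), (row=2, col=3), (row=3, col=0), (row=3, col=4)
  Distance 3: (row=0, col=2), (row=1, col=1), (row=1, col=3), (row=2, col=0), (row=2, col=4), (row=3, col=5)
  Distance 4: (row=0, col=1), (row=0, col=3), (row=1, col=0), (row=1, col=4), (row=2, col=5), (row=3, col=6)
  Distance 5: (row=0, col=0), (row=0, col=4), (row=1, col=5), (row=2, col=6), (row=3, col=7)
  Distance 6: (row=0, col=5), (row=1, col=6), (row=2, col=7), (row=3, col=8)
  Distance 7: (row=0, col=6), (row=1, col=7), (row=2, col=8), (row=3, col=9)
  Distance 8: (row=0, col=7), (row=1, col=8), (row=2, col=9), (row=3, col=10)
  Distance 9: (row=0, col=8), (row=1, col=9), (row=2, col=10)
  Distance 10: (row=0, col=9), (row=1, col=10), (row=2, col=11)
  Distance 11: (row=0, col=10), (row=1, col=11)
  Distance 12: (row=0, col=11)
Total reachable: 47 (grid has 47 open cells total)

Answer: Reachable cells: 47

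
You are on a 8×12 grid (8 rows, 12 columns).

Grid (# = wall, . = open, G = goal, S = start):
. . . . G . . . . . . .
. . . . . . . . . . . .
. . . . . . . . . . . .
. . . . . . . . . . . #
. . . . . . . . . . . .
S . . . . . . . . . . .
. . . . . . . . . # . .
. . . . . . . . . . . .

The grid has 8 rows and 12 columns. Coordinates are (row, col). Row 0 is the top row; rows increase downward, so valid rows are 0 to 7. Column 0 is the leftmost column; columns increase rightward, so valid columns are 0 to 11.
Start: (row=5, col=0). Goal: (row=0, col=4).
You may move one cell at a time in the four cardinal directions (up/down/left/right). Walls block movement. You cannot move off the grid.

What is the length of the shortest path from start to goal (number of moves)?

Answer: Shortest path length: 9

Derivation:
BFS from (row=5, col=0) until reaching (row=0, col=4):
  Distance 0: (row=5, col=0)
  Distance 1: (row=4, col=0), (row=5, col=1), (row=6, col=0)
  Distance 2: (row=3, col=0), (row=4, col=1), (row=5, col=2), (row=6, col=1), (row=7, col=0)
  Distance 3: (row=2, col=0), (row=3, col=1), (row=4, col=2), (row=5, col=3), (row=6, col=2), (row=7, col=1)
  Distance 4: (row=1, col=0), (row=2, col=1), (row=3, col=2), (row=4, col=3), (row=5, col=4), (row=6, col=3), (row=7, col=2)
  Distance 5: (row=0, col=0), (row=1, col=1), (row=2, col=2), (row=3, col=3), (row=4, col=4), (row=5, col=5), (row=6, col=4), (row=7, col=3)
  Distance 6: (row=0, col=1), (row=1, col=2), (row=2, col=3), (row=3, col=4), (row=4, col=5), (row=5, col=6), (row=6, col=5), (row=7, col=4)
  Distance 7: (row=0, col=2), (row=1, col=3), (row=2, col=4), (row=3, col=5), (row=4, col=6), (row=5, col=7), (row=6, col=6), (row=7, col=5)
  Distance 8: (row=0, col=3), (row=1, col=4), (row=2, col=5), (row=3, col=6), (row=4, col=7), (row=5, col=8), (row=6, col=7), (row=7, col=6)
  Distance 9: (row=0, col=4), (row=1, col=5), (row=2, col=6), (row=3, col=7), (row=4, col=8), (row=5, col=9), (row=6, col=8), (row=7, col=7)  <- goal reached here
One shortest path (9 moves): (row=5, col=0) -> (row=5, col=1) -> (row=5, col=2) -> (row=5, col=3) -> (row=5, col=4) -> (row=4, col=4) -> (row=3, col=4) -> (row=2, col=4) -> (row=1, col=4) -> (row=0, col=4)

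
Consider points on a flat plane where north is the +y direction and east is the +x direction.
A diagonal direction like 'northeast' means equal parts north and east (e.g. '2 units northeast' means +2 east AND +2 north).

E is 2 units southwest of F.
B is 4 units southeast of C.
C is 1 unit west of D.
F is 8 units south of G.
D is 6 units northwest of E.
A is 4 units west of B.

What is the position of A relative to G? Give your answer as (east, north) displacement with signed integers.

Answer: A is at (east=-9, north=-8) relative to G.

Derivation:
Place G at the origin (east=0, north=0).
  F is 8 units south of G: delta (east=+0, north=-8); F at (east=0, north=-8).
  E is 2 units southwest of F: delta (east=-2, north=-2); E at (east=-2, north=-10).
  D is 6 units northwest of E: delta (east=-6, north=+6); D at (east=-8, north=-4).
  C is 1 unit west of D: delta (east=-1, north=+0); C at (east=-9, north=-4).
  B is 4 units southeast of C: delta (east=+4, north=-4); B at (east=-5, north=-8).
  A is 4 units west of B: delta (east=-4, north=+0); A at (east=-9, north=-8).
Therefore A relative to G: (east=-9, north=-8).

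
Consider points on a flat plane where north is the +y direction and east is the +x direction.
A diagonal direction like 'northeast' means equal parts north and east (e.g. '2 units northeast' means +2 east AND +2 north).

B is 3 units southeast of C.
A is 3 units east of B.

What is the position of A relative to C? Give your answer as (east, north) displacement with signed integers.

Place C at the origin (east=0, north=0).
  B is 3 units southeast of C: delta (east=+3, north=-3); B at (east=3, north=-3).
  A is 3 units east of B: delta (east=+3, north=+0); A at (east=6, north=-3).
Therefore A relative to C: (east=6, north=-3).

Answer: A is at (east=6, north=-3) relative to C.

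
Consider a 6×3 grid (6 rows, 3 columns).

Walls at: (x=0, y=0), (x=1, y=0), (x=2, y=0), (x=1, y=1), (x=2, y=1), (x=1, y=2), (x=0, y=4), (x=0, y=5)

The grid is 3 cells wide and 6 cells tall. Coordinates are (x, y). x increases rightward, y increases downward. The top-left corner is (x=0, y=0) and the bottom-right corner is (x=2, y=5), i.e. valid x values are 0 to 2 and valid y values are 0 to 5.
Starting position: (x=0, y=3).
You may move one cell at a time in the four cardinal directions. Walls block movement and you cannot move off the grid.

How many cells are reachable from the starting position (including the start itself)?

Answer: Reachable cells: 10

Derivation:
BFS flood-fill from (x=0, y=3):
  Distance 0: (x=0, y=3)
  Distance 1: (x=0, y=2), (x=1, y=3)
  Distance 2: (x=0, y=1), (x=2, y=3), (x=1, y=4)
  Distance 3: (x=2, y=2), (x=2, y=4), (x=1, y=5)
  Distance 4: (x=2, y=5)
Total reachable: 10 (grid has 10 open cells total)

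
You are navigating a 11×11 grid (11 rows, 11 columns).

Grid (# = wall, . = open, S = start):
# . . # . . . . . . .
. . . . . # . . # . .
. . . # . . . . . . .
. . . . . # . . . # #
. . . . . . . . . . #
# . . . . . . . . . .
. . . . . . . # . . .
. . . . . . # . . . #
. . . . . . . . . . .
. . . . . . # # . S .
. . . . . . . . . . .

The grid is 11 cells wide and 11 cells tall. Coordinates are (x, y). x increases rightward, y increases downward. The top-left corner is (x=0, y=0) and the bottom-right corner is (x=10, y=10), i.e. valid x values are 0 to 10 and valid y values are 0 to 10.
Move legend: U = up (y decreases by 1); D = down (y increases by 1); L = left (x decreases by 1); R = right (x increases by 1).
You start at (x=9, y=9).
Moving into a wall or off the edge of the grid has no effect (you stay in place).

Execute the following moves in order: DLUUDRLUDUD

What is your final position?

Answer: Final position: (x=8, y=9)

Derivation:
Start: (x=9, y=9)
  D (down): (x=9, y=9) -> (x=9, y=10)
  L (left): (x=9, y=10) -> (x=8, y=10)
  U (up): (x=8, y=10) -> (x=8, y=9)
  U (up): (x=8, y=9) -> (x=8, y=8)
  D (down): (x=8, y=8) -> (x=8, y=9)
  R (right): (x=8, y=9) -> (x=9, y=9)
  L (left): (x=9, y=9) -> (x=8, y=9)
  U (up): (x=8, y=9) -> (x=8, y=8)
  D (down): (x=8, y=8) -> (x=8, y=9)
  U (up): (x=8, y=9) -> (x=8, y=8)
  D (down): (x=8, y=8) -> (x=8, y=9)
Final: (x=8, y=9)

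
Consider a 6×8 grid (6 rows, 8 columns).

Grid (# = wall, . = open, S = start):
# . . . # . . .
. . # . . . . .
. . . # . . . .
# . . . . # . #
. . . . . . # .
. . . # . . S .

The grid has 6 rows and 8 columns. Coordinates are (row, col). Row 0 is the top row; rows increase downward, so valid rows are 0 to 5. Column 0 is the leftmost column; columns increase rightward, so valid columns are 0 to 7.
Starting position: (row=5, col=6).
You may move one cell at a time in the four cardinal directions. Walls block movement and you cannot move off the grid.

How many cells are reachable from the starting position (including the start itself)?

BFS flood-fill from (row=5, col=6):
  Distance 0: (row=5, col=6)
  Distance 1: (row=5, col=5), (row=5, col=7)
  Distance 2: (row=4, col=5), (row=4, col=7), (row=5, col=4)
  Distance 3: (row=4, col=4)
  Distance 4: (row=3, col=4), (row=4, col=3)
  Distance 5: (row=2, col=4), (row=3, col=3), (row=4, col=2)
  Distance 6: (row=1, col=4), (row=2, col=5), (row=3, col=2), (row=4, col=1), (row=5, col=2)
  Distance 7: (row=1, col=3), (row=1, col=5), (row=2, col=2), (row=2, col=6), (row=3, col=1), (row=4, col=0), (row=5, col=1)
  Distance 8: (row=0, col=3), (row=0, col=5), (row=1, col=6), (row=2, col=1), (row=2, col=7), (row=3, col=6), (row=5, col=0)
  Distance 9: (row=0, col=2), (row=0, col=6), (row=1, col=1), (row=1, col=7), (row=2, col=0)
  Distance 10: (row=0, col=1), (row=0, col=7), (row=1, col=0)
Total reachable: 39 (grid has 39 open cells total)

Answer: Reachable cells: 39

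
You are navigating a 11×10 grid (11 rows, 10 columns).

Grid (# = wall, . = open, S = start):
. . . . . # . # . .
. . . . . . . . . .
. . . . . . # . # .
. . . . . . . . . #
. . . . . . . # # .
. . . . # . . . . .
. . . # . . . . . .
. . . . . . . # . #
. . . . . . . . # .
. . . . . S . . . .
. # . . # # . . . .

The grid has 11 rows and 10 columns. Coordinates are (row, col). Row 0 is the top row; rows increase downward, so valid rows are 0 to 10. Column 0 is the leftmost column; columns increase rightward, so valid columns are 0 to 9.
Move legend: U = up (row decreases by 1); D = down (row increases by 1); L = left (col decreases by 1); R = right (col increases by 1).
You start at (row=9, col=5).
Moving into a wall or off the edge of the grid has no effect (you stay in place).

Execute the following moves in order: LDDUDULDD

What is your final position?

Answer: Final position: (row=10, col=3)

Derivation:
Start: (row=9, col=5)
  L (left): (row=9, col=5) -> (row=9, col=4)
  D (down): blocked, stay at (row=9, col=4)
  D (down): blocked, stay at (row=9, col=4)
  U (up): (row=9, col=4) -> (row=8, col=4)
  D (down): (row=8, col=4) -> (row=9, col=4)
  U (up): (row=9, col=4) -> (row=8, col=4)
  L (left): (row=8, col=4) -> (row=8, col=3)
  D (down): (row=8, col=3) -> (row=9, col=3)
  D (down): (row=9, col=3) -> (row=10, col=3)
Final: (row=10, col=3)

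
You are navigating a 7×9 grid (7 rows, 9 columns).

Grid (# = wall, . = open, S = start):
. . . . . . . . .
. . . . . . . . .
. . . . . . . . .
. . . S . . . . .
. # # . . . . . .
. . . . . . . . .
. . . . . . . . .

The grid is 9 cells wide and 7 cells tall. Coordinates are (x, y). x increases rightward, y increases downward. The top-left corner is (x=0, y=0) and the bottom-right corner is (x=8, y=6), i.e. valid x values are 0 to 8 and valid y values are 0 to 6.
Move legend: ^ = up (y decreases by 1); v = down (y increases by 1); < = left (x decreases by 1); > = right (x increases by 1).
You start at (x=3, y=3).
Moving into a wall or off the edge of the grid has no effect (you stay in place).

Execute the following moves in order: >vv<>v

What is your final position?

Answer: Final position: (x=4, y=6)

Derivation:
Start: (x=3, y=3)
  > (right): (x=3, y=3) -> (x=4, y=3)
  v (down): (x=4, y=3) -> (x=4, y=4)
  v (down): (x=4, y=4) -> (x=4, y=5)
  < (left): (x=4, y=5) -> (x=3, y=5)
  > (right): (x=3, y=5) -> (x=4, y=5)
  v (down): (x=4, y=5) -> (x=4, y=6)
Final: (x=4, y=6)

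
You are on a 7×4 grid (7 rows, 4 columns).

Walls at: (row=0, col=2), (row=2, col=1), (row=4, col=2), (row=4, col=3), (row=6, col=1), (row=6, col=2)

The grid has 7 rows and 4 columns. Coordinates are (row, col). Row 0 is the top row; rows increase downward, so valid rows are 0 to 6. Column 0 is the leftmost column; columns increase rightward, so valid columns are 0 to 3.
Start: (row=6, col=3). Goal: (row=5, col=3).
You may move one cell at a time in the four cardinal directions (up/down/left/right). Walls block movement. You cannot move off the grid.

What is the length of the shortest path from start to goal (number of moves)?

Answer: Shortest path length: 1

Derivation:
BFS from (row=6, col=3) until reaching (row=5, col=3):
  Distance 0: (row=6, col=3)
  Distance 1: (row=5, col=3)  <- goal reached here
One shortest path (1 moves): (row=6, col=3) -> (row=5, col=3)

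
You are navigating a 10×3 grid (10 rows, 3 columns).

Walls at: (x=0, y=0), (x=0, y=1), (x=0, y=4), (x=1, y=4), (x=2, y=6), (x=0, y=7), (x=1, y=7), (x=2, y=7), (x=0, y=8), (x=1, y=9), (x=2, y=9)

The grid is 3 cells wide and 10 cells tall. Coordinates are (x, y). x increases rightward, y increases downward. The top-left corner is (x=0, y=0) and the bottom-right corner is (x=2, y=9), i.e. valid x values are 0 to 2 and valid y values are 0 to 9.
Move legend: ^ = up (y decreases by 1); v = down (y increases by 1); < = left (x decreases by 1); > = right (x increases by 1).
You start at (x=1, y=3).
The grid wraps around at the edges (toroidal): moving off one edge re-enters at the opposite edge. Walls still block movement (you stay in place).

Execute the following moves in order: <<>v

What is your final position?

Start: (x=1, y=3)
  < (left): (x=1, y=3) -> (x=0, y=3)
  < (left): (x=0, y=3) -> (x=2, y=3)
  > (right): (x=2, y=3) -> (x=0, y=3)
  v (down): blocked, stay at (x=0, y=3)
Final: (x=0, y=3)

Answer: Final position: (x=0, y=3)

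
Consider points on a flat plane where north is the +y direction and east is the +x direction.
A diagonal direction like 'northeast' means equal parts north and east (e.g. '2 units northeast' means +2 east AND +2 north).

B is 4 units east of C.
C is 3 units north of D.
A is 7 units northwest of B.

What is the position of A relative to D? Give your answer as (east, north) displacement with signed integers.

Place D at the origin (east=0, north=0).
  C is 3 units north of D: delta (east=+0, north=+3); C at (east=0, north=3).
  B is 4 units east of C: delta (east=+4, north=+0); B at (east=4, north=3).
  A is 7 units northwest of B: delta (east=-7, north=+7); A at (east=-3, north=10).
Therefore A relative to D: (east=-3, north=10).

Answer: A is at (east=-3, north=10) relative to D.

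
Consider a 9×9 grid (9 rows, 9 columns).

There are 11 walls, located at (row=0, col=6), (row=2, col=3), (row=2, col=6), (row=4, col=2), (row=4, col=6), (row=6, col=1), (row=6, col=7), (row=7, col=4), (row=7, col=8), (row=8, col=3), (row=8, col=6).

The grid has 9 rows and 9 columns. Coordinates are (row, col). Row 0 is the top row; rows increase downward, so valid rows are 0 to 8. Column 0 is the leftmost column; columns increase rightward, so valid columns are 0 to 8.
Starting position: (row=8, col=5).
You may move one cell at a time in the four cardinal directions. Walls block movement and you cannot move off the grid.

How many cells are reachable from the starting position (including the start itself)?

Answer: Reachable cells: 70

Derivation:
BFS flood-fill from (row=8, col=5):
  Distance 0: (row=8, col=5)
  Distance 1: (row=7, col=5), (row=8, col=4)
  Distance 2: (row=6, col=5), (row=7, col=6)
  Distance 3: (row=5, col=5), (row=6, col=4), (row=6, col=6), (row=7, col=7)
  Distance 4: (row=4, col=5), (row=5, col=4), (row=5, col=6), (row=6, col=3), (row=8, col=7)
  Distance 5: (row=3, col=5), (row=4, col=4), (row=5, col=3), (row=5, col=7), (row=6, col=2), (row=7, col=3), (row=8, col=8)
  Distance 6: (row=2, col=5), (row=3, col=4), (row=3, col=6), (row=4, col=3), (row=4, col=7), (row=5, col=2), (row=5, col=8), (row=7, col=2)
  Distance 7: (row=1, col=5), (row=2, col=4), (row=3, col=3), (row=3, col=7), (row=4, col=8), (row=5, col=1), (row=6, col=8), (row=7, col=1), (row=8, col=2)
  Distance 8: (row=0, col=5), (row=1, col=4), (row=1, col=6), (row=2, col=7), (row=3, col=2), (row=3, col=8), (row=4, col=1), (row=5, col=0), (row=7, col=0), (row=8, col=1)
  Distance 9: (row=0, col=4), (row=1, col=3), (row=1, col=7), (row=2, col=2), (row=2, col=8), (row=3, col=1), (row=4, col=0), (row=6, col=0), (row=8, col=0)
  Distance 10: (row=0, col=3), (row=0, col=7), (row=1, col=2), (row=1, col=8), (row=2, col=1), (row=3, col=0)
  Distance 11: (row=0, col=2), (row=0, col=8), (row=1, col=1), (row=2, col=0)
  Distance 12: (row=0, col=1), (row=1, col=0)
  Distance 13: (row=0, col=0)
Total reachable: 70 (grid has 70 open cells total)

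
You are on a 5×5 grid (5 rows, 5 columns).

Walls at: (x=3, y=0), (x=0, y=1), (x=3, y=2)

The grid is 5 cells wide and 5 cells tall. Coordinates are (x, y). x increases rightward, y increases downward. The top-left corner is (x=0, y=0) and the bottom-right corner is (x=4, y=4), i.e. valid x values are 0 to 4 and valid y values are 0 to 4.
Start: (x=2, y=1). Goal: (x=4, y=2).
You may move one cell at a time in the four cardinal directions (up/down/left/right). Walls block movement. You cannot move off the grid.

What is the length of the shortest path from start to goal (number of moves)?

Answer: Shortest path length: 3

Derivation:
BFS from (x=2, y=1) until reaching (x=4, y=2):
  Distance 0: (x=2, y=1)
  Distance 1: (x=2, y=0), (x=1, y=1), (x=3, y=1), (x=2, y=2)
  Distance 2: (x=1, y=0), (x=4, y=1), (x=1, y=2), (x=2, y=3)
  Distance 3: (x=0, y=0), (x=4, y=0), (x=0, y=2), (x=4, y=2), (x=1, y=3), (x=3, y=3), (x=2, y=4)  <- goal reached here
One shortest path (3 moves): (x=2, y=1) -> (x=3, y=1) -> (x=4, y=1) -> (x=4, y=2)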